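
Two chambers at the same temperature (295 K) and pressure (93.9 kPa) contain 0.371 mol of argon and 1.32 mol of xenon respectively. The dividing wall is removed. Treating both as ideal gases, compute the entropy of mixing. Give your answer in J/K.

ΔS_mix = 7.4 J/K

Mole fractions: x_A = 0.371/1.69 = 0.219, x_B = 0.781.
ΔS_mix = −R(n_A ln x_A + n_B ln x_B) = −8.314 × (0.371 ln 0.219 + 1.32 ln 0.781) = 7.4 J/K.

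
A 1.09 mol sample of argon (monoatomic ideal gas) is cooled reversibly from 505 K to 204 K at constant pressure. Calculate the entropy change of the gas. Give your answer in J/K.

At constant pressure, ΔS = nC_p ln(T₂/T₁) with C_p = 5R/2 = 20.79 J mol⁻¹ K⁻¹.
ΔS = 1.09 × 20.79 × ln(204/505) = -20.5 J/K.

ΔS = -20.5 J/K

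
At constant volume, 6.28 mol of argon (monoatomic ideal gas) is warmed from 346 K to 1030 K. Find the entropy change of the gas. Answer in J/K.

At constant volume, ΔS = nC_V ln(T₂/T₁) with C_V = 3R/2 = 12.47 J mol⁻¹ K⁻¹.
ΔS = 6.28 × 12.47 × ln(1030/346) = 85.4 J/K.

ΔS = 85.4 J/K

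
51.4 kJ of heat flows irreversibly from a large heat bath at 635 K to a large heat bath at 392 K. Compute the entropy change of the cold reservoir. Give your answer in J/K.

The cold reservoir gains heat Q, so ΔS_cold = +Q/T_C = 51400/392 = 131 J/K.

ΔS_cold = 131 J/K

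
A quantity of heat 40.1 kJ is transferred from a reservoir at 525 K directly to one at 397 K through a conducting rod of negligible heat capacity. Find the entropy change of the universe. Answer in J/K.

ΔS_hot = −Q/T_H = −40100/525 = -76.38 J/K and ΔS_cold = +Q/T_C = 40100/397 = 101 J/K.
ΔS_total = -76.38 + 101 = 24.6 J/K, positive as the second law requires.

ΔS_total = 24.6 J/K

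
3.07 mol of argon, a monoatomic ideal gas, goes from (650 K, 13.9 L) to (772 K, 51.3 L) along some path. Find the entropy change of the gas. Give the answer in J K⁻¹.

ΔS = 39.9 J/K

Entropy is a state function: ΔS = nC_V ln(T₂/T₁) + nR ln(V₂/V₁), with C_V = 3R/2 = 12.47 J mol⁻¹ K⁻¹ for a monoatomic ideal gas.
ΔS = 3.07 × [12.47 × ln(772/650) + 8.314 × ln(51.3/13.9)] = 39.9 J/K.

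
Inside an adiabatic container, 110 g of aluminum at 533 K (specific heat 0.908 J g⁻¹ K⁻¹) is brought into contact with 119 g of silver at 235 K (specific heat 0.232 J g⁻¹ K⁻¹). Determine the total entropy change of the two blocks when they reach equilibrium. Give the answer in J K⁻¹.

ΔS_total = 6.16 J/K

Energy balance: T_f = (m₁c₁T₁ + m₂c₂T₂)/(m₁c₁ + m₂c₂) = 468.47 K.
ΔS₁ = m₁c₁ ln(T_f/T₁) = 99.88 × ln(468.47/533) = -12.89 J/K.
ΔS₂ = m₂c₂ ln(T_f/T₂) = 27.608 × ln(468.47/235) = 19.05 J/K.
ΔS_total = -12.89 + 19.05 = 6.16 J/K.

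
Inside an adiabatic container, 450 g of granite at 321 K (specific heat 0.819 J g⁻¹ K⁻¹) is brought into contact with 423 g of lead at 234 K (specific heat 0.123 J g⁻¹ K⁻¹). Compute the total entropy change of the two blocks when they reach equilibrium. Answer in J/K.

Energy balance: T_f = (m₁c₁T₁ + m₂c₂T₂)/(m₁c₁ + m₂c₂) = 310.24 K.
ΔS₁ = m₁c₁ ln(T_f/T₁) = 368.55 × ln(310.24/321) = -12.57 J/K.
ΔS₂ = m₂c₂ ln(T_f/T₂) = 52.029 × ln(310.24/234) = 14.67 J/K.
ΔS_total = -12.57 + 14.67 = 2.1 J/K.

ΔS_total = 2.1 J/K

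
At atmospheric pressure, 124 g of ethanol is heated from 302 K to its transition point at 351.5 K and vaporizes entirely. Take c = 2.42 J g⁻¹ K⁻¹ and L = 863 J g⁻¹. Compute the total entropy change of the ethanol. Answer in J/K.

Warming step: ΔS₁ = m c ln(T_tr/T_i) = 124 × 2.42 × ln(351.5/302) = 45.55 J/K.
Phase change: ΔS₂ = +mL/T_tr = 124 × 863 / 351.5 = 304.4 J/K.
ΔS_total = (45.55) + (304.4) = 350 J/K.

ΔS = 350 J/K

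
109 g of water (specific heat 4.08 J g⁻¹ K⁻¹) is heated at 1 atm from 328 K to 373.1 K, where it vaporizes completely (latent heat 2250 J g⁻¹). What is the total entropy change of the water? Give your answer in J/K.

ΔS = 715 J/K

Warming step: ΔS₁ = m c ln(T_tr/T_i) = 109 × 4.08 × ln(373.1/328) = 57.29 J/K.
Phase change: ΔS₂ = +mL/T_tr = 109 × 2250 / 373.1 = 657.3 J/K.
ΔS_total = (57.29) + (657.3) = 715 J/K.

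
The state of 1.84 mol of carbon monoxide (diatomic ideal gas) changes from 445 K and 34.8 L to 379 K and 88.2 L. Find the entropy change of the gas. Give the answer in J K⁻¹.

Entropy is a state function: ΔS = nC_V ln(T₂/T₁) + nR ln(V₂/V₁), with C_V = 5R/2 = 20.79 J mol⁻¹ K⁻¹ for a diatomic ideal gas.
ΔS = 1.84 × [20.79 × ln(379/445) + 8.314 × ln(88.2/34.8)] = 8.09 J/K.

ΔS = 8.09 J/K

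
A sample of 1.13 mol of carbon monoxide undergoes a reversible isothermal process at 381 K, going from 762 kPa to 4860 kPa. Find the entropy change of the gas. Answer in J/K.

For an isothermal ideal gas ΔS_gas = nR ln(P₁/P₂) = 1.13 × 8.314 × ln(762/4860) = -17.4 J/K.

ΔS_gas = -17.4 J/K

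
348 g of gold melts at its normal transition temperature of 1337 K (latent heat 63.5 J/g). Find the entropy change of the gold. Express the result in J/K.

Heat absorbed by the substance: Q = mL = 348 × 63.5 = 22098 J.
At constant T, ΔS = Q_rev/T = 22098 / 1337 = 16.5 J/K.

ΔS = 16.5 J/K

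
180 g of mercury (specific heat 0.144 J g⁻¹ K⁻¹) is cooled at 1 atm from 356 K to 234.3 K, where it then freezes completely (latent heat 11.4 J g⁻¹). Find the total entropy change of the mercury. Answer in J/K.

Cooling step: ΔS₁ = m c ln(T_tr/T_i) = 180 × 0.144 × ln(234.3/356) = -10.84 J/K.
Phase change: ΔS₂ = −mL/T_tr = −180 × 11.4 / 234.3 = -8.758 J/K.
ΔS_total = (-10.84) + (-8.758) = -19.6 J/K.

ΔS = -19.6 J/K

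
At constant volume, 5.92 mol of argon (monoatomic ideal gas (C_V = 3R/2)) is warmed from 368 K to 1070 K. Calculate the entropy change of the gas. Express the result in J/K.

ΔS = 78.8 J/K

At constant volume, ΔS = nC_V ln(T₂/T₁) with C_V = 3R/2 = 12.47 J mol⁻¹ K⁻¹.
ΔS = 5.92 × 12.47 × ln(1070/368) = 78.8 J/K.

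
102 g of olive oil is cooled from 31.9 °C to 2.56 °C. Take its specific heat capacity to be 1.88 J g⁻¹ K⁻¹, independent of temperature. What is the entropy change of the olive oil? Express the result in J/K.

In kelvin: T₁ = 305.05 K, T₂ = 275.71 K. ΔS = ∫dQ_rev/T = m c ln(T₂/T₁) = 102 × 1.88 × ln(275.71/305.05) = -19.4 J/K.

ΔS = -19.4 J/K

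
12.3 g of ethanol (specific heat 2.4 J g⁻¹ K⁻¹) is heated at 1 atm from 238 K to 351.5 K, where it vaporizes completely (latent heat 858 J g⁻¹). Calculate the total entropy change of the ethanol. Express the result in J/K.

ΔS = 41.5 J/K

Warming step: ΔS₁ = m c ln(T_tr/T_i) = 12.3 × 2.4 × ln(351.5/238) = 11.51 J/K.
Phase change: ΔS₂ = +mL/T_tr = 12.3 × 858 / 351.5 = 30.02 J/K.
ΔS_total = (11.51) + (30.02) = 41.5 J/K.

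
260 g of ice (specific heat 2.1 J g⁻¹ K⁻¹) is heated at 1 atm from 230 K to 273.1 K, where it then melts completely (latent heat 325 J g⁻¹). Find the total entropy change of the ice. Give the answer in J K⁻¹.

ΔS = 403 J/K

Warming step: ΔS₁ = m c ln(T_tr/T_i) = 260 × 2.1 × ln(273.1/230) = 93.78 J/K.
Phase change: ΔS₂ = +mL/T_tr = 260 × 325 / 273.1 = 309.4 J/K.
ΔS_total = (93.78) + (309.4) = 403 J/K.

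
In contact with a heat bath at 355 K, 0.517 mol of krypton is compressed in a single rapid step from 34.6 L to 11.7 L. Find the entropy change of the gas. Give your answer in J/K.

ΔS_gas = -4.66 J/K

Entropy is a state function, so ΔS_gas depends only on the end states.
For an isothermal ideal gas ΔS_gas = nR ln(V₂/V₁) = 0.517 × 8.314 × ln(11.7/34.6) = -4.66 J/K.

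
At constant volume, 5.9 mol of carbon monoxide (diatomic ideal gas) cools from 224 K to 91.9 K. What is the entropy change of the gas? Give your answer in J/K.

ΔS = -109 J/K

At constant volume, ΔS = nC_V ln(T₂/T₁) with C_V = 5R/2 = 20.79 J mol⁻¹ K⁻¹.
ΔS = 5.9 × 20.79 × ln(91.9/224) = -109 J/K.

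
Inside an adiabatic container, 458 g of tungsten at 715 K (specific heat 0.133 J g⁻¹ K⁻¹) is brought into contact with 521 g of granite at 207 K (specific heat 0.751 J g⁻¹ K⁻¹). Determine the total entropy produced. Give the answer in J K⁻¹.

ΔS_total = 53.6 J/K

Energy balance: T_f = (m₁c₁T₁ + m₂c₂T₂)/(m₁c₁ + m₂c₂) = 275.43 K.
ΔS₁ = m₁c₁ ln(T_f/T₁) = 60.914 × ln(275.43/715) = -58.1082 J/K.
ΔS₂ = m₂c₂ ln(T_f/T₂) = 391.271 × ln(275.43/207) = 111.757 J/K.
ΔS_total = -58.1082 + 111.757 = 53.6 J/K.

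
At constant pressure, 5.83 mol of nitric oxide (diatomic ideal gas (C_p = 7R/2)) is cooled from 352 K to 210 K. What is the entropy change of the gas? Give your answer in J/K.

At constant pressure, ΔS = nC_p ln(T₂/T₁) with C_p = 7R/2 = 29.1 J mol⁻¹ K⁻¹.
ΔS = 5.83 × 29.1 × ln(210/352) = -87.6 J/K.

ΔS = -87.6 J/K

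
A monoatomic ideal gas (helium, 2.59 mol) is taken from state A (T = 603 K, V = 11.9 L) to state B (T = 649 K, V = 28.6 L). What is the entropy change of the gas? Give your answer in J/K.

Entropy is a state function: ΔS = nC_V ln(T₂/T₁) + nR ln(V₂/V₁), with C_V = 3R/2 = 12.47 J mol⁻¹ K⁻¹ for a monoatomic ideal gas.
ΔS = 2.59 × [12.47 × ln(649/603) + 8.314 × ln(28.6/11.9)] = 21.3 J/K.

ΔS = 21.3 J/K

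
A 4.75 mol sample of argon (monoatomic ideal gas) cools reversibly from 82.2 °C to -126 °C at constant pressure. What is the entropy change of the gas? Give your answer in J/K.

ΔS = -87 J/K

In kelvin: T₁ = 355.35 K, T₂ = 147.15 K. At constant pressure, ΔS = nC_p ln(T₂/T₁) with C_p = 5R/2 = 20.79 J mol⁻¹ K⁻¹.
ΔS = 4.75 × 20.79 × ln(147.15/355.35) = -87 J/K.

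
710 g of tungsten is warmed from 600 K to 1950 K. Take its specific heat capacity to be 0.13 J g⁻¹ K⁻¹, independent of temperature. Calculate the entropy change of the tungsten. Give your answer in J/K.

ΔS = 109 J/K

ΔS = ∫dQ_rev/T = m c ln(T₂/T₁) = 710 × 0.13 × ln(1950/600) = 109 J/K.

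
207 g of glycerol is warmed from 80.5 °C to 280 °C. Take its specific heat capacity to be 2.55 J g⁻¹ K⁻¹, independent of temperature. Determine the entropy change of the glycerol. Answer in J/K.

In kelvin: T₁ = 353.65 K, T₂ = 553.15 K. ΔS = ∫dQ_rev/T = m c ln(T₂/T₁) = 207 × 2.55 × ln(553.15/353.65) = 236 J/K.

ΔS = 236 J/K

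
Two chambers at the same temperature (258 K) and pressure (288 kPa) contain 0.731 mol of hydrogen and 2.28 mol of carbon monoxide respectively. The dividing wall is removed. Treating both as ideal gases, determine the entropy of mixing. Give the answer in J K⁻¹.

Mole fractions: x_A = 0.731/3.01 = 0.243, x_B = 0.757.
ΔS_mix = −R(n_A ln x_A + n_B ln x_B) = −8.314 × (0.731 ln 0.243 + 2.28 ln 0.757) = 13.9 J/K.

ΔS_mix = 13.9 J/K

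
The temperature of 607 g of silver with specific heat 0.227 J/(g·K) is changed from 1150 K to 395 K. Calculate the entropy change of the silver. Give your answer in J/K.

ΔS = -147 J/K

ΔS = ∫dQ_rev/T = m c ln(T₂/T₁) = 607 × 0.227 × ln(395/1150) = -147 J/K.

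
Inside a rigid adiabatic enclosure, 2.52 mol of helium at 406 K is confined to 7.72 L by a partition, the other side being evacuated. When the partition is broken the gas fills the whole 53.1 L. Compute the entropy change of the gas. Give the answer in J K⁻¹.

ΔS_gas = 40.4 J/K

For an ideal gas in free expansion Q = 0 and W = 0, so T is unchanged.
Entropy is a state function; using a reversible isothermal path, ΔS_gas = nR ln(V₂/V₁) = 2.52 × 8.314 × ln(53.1/7.72) = 40.4 J/K.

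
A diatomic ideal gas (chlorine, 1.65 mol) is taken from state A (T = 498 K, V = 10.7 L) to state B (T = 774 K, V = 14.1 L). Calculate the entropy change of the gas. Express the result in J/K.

ΔS = 18.9 J/K

Entropy is a state function: ΔS = nC_V ln(T₂/T₁) + nR ln(V₂/V₁), with C_V = 5R/2 = 20.79 J mol⁻¹ K⁻¹ for a diatomic ideal gas.
ΔS = 1.65 × [20.79 × ln(774/498) + 8.314 × ln(14.1/10.7)] = 18.9 J/K.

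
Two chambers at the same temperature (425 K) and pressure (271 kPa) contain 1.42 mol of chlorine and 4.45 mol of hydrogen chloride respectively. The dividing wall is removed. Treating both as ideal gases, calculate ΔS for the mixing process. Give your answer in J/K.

Mole fractions: x_A = 1.42/5.87 = 0.242, x_B = 0.758.
ΔS_mix = −R(n_A ln x_A + n_B ln x_B) = −8.314 × (1.42 ln 0.242 + 4.45 ln 0.758) = 27 J/K.

ΔS_mix = 27 J/K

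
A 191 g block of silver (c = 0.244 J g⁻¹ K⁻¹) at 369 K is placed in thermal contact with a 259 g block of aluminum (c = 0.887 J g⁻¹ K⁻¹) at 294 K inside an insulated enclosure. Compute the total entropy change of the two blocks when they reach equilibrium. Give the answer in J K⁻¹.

Energy balance: T_f = (m₁c₁T₁ + m₂c₂T₂)/(m₁c₁ + m₂c₂) = 306.65 K.
ΔS₁ = m₁c₁ ln(T_f/T₁) = 46.604 × ln(306.65/369) = -8.626 J/K.
ΔS₂ = m₂c₂ ln(T_f/T₂) = 229.733 × ln(306.65/294) = 9.677 J/K.
ΔS_total = -8.626 + 9.677 = 1.05 J/K.

ΔS_total = 1.05 J/K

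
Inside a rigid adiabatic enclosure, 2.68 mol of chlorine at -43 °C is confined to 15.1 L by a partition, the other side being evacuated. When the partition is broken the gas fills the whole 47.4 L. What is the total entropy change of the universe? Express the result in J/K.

ΔS_universe = 25.5 J/K

For an ideal gas in free expansion Q = 0 and W = 0, so T is unchanged.
Entropy is a state function; using a reversible isothermal path, ΔS_gas = nR ln(V₂/V₁) = 2.68 × 8.314 × ln(47.4/15.1) = 25.5 J/K.
The insulated surroundings exchange no heat, so ΔS_surr = 0 and ΔS_universe = ΔS_gas.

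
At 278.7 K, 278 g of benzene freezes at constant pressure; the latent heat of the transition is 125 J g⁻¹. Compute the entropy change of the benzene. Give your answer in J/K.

Heat released by the substance: Q = −mL = −278 × 125 = −34750 J.
At constant T, ΔS = Q_rev/T = −34750 / 278.7 = -125 J/K.

ΔS = -125 J/K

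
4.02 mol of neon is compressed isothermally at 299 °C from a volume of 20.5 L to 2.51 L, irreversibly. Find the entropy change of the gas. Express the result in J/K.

ΔS_gas = -70.2 J/K

Entropy is a state function, so ΔS_gas depends only on the end states.
For an isothermal ideal gas ΔS_gas = nR ln(V₂/V₁) = 4.02 × 8.314 × ln(2.51/20.5) = -70.2 J/K.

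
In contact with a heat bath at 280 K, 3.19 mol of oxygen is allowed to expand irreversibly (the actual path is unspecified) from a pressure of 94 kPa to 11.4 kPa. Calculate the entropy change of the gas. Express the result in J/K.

ΔS_gas = 56 J/K

Entropy is a state function, so ΔS_gas depends only on the end states.
For an isothermal ideal gas ΔS_gas = nR ln(P₁/P₂) = 3.19 × 8.314 × ln(94/11.4) = 56 J/K.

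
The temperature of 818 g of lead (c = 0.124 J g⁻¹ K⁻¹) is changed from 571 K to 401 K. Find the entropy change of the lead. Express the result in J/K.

ΔS = ∫dQ_rev/T = m c ln(T₂/T₁) = 818 × 0.124 × ln(401/571) = -35.8 J/K.

ΔS = -35.8 J/K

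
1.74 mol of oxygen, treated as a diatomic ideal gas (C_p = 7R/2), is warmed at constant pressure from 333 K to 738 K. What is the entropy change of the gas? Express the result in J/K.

ΔS = 40.3 J/K

At constant pressure, ΔS = nC_p ln(T₂/T₁) with C_p = 7R/2 = 29.1 J mol⁻¹ K⁻¹.
ΔS = 1.74 × 29.1 × ln(738/333) = 40.3 J/K.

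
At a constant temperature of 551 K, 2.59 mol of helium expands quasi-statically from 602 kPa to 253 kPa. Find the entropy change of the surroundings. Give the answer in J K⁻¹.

For an isothermal ideal gas ΔS_gas = nR ln(P₁/P₂) = 2.59 × 8.314 × ln(602/253) = 18.7 J/K.
The process is reversible, so ΔS_surr = −ΔS_gas = -18.7 J/K and ΔS_universe = 0.

ΔS_surr = -18.7 J/K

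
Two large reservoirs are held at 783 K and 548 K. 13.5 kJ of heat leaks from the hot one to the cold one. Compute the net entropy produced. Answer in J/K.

ΔS_hot = −Q/T_H = −13500/783 = -17.241 J/K and ΔS_cold = +Q/T_C = 13500/548 = 24.635 J/K.
ΔS_total = -17.241 + 24.635 = 7.39 J/K, positive as the second law requires.

ΔS_total = 7.39 J/K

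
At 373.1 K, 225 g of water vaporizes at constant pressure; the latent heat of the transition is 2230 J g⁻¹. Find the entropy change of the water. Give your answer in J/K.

ΔS = 1340 J/K

Heat absorbed by the substance: Q = mL = 225 × 2230 = 501750 J.
At constant T, ΔS = Q_rev/T = 501750 / 373.1 = 1340 J/K.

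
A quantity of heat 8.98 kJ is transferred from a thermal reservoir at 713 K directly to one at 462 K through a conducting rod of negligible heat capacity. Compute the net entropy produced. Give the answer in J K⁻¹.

ΔS_hot = −Q/T_H = −8980/713 = -12.595 J/K and ΔS_cold = +Q/T_C = 8980/462 = 19.437 J/K.
ΔS_total = -12.595 + 19.437 = 6.84 J/K, positive as the second law requires.

ΔS_total = 6.84 J/K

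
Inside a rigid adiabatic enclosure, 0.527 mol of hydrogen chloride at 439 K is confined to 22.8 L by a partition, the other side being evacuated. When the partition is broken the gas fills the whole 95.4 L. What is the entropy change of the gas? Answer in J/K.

ΔS_gas = 6.27 J/K

For an ideal gas in free expansion Q = 0 and W = 0, so T is unchanged.
Entropy is a state function; using a reversible isothermal path, ΔS_gas = nR ln(V₂/V₁) = 0.527 × 8.314 × ln(95.4/22.8) = 6.27 J/K.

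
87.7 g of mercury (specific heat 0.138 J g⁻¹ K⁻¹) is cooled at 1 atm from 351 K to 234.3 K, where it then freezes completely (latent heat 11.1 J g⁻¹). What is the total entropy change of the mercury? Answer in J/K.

Cooling step: ΔS₁ = m c ln(T_tr/T_i) = 87.7 × 0.138 × ln(234.3/351) = -4.892 J/K.
Phase change: ΔS₂ = −mL/T_tr = −87.7 × 11.1 / 234.3 = -4.155 J/K.
ΔS_total = (-4.892) + (-4.155) = -9.05 J/K.

ΔS = -9.05 J/K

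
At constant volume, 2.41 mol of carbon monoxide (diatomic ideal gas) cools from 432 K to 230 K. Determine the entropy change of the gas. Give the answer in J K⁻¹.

At constant volume, ΔS = nC_V ln(T₂/T₁) with C_V = 5R/2 = 20.79 J mol⁻¹ K⁻¹.
ΔS = 2.41 × 20.79 × ln(230/432) = -31.6 J/K.

ΔS = -31.6 J/K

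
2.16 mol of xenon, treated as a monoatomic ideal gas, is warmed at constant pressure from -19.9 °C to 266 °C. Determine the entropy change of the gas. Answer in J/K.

In kelvin: T₁ = 253.25 K, T₂ = 539.15 K. At constant pressure, ΔS = nC_p ln(T₂/T₁) with C_p = 5R/2 = 20.79 J mol⁻¹ K⁻¹.
ΔS = 2.16 × 20.79 × ln(539.15/253.25) = 33.9 J/K.

ΔS = 33.9 J/K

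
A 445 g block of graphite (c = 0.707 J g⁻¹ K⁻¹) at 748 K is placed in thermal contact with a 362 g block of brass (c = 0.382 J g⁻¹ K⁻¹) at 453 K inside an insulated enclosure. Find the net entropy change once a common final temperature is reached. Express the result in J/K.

ΔS_total = 11.2 J/K

Energy balance: T_f = (m₁c₁T₁ + m₂c₂T₂)/(m₁c₁ + m₂c₂) = 657.93 K.
ΔS₁ = m₁c₁ ln(T_f/T₁) = 314.615 × ln(657.93/748) = -40.37 J/K.
ΔS₂ = m₂c₂ ln(T_f/T₂) = 138.284 × ln(657.93/453) = 51.61 J/K.
ΔS_total = -40.37 + 51.61 = 11.2 J/K.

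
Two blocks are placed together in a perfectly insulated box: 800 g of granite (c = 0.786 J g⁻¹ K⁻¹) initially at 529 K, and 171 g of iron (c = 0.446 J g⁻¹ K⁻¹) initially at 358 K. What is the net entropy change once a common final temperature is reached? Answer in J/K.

Energy balance: T_f = (m₁c₁T₁ + m₂c₂T₂)/(m₁c₁ + m₂c₂) = 510.5 K.
ΔS₁ = m₁c₁ ln(T_f/T₁) = 628.8 × ln(510.5/529) = -22.38 J/K.
ΔS₂ = m₂c₂ ln(T_f/T₂) = 76.266 × ln(510.5/358) = 27.06 J/K.
ΔS_total = -22.38 + 27.06 = 4.68 J/K.

ΔS_total = 4.68 J/K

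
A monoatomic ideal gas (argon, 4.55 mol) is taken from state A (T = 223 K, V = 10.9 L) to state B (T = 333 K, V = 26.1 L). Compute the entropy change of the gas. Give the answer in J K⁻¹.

ΔS = 55.8 J/K

Entropy is a state function: ΔS = nC_V ln(T₂/T₁) + nR ln(V₂/V₁), with C_V = 3R/2 = 12.47 J mol⁻¹ K⁻¹ for a monoatomic ideal gas.
ΔS = 4.55 × [12.47 × ln(333/223) + 8.314 × ln(26.1/10.9)] = 55.8 J/K.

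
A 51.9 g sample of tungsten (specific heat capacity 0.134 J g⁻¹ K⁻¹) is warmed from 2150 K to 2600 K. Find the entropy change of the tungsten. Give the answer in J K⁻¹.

ΔS = ∫dQ_rev/T = m c ln(T₂/T₁) = 51.9 × 0.134 × ln(2600/2150) = 1.32 J/K.

ΔS = 1.32 J/K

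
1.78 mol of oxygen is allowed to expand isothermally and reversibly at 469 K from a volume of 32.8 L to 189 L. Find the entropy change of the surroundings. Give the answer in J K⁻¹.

ΔS_surr = -25.9 J/K

For an isothermal ideal gas ΔS_gas = nR ln(V₂/V₁) = 1.78 × 8.314 × ln(189/32.8) = 25.9 J/K.
The process is reversible, so ΔS_surr = −ΔS_gas = -25.9 J/K and ΔS_universe = 0.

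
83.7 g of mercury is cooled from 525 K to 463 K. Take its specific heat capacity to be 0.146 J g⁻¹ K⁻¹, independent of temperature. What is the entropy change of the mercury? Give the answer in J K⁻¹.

ΔS = ∫dQ_rev/T = m c ln(T₂/T₁) = 83.7 × 0.146 × ln(463/525) = -1.54 J/K.

ΔS = -1.54 J/K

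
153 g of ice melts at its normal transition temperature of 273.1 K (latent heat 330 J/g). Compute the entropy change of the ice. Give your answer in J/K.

ΔS = 185 J/K

Heat absorbed by the substance: Q = mL = 153 × 330 = 50490 J.
At constant T, ΔS = Q_rev/T = 50490 / 273.1 = 185 J/K.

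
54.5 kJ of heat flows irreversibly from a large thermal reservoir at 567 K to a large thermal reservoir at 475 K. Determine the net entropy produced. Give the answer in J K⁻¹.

ΔS_hot = −Q/T_H = −54500/567 = -96.12 J/K and ΔS_cold = +Q/T_C = 54500/475 = 114.7 J/K.
ΔS_total = -96.12 + 114.7 = 18.6 J/K, positive as the second law requires.

ΔS_total = 18.6 J/K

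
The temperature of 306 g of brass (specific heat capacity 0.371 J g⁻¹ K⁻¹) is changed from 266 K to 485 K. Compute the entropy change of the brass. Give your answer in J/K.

ΔS = 68.2 J/K

ΔS = ∫dQ_rev/T = m c ln(T₂/T₁) = 306 × 0.371 × ln(485/266) = 68.2 J/K.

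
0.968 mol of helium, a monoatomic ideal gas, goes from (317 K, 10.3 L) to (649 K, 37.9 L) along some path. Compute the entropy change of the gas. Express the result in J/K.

ΔS = 19.1 J/K

Entropy is a state function: ΔS = nC_V ln(T₂/T₁) + nR ln(V₂/V₁), with C_V = 3R/2 = 12.47 J mol⁻¹ K⁻¹ for a monoatomic ideal gas.
ΔS = 0.968 × [12.47 × ln(649/317) + 8.314 × ln(37.9/10.3)] = 19.1 J/K.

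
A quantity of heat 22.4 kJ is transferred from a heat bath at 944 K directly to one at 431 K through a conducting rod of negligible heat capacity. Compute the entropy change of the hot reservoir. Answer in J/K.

The hot reservoir loses heat Q, so ΔS_hot = −Q/T_H = −22400/944 = -23.7 J/K.

ΔS_hot = -23.7 J/K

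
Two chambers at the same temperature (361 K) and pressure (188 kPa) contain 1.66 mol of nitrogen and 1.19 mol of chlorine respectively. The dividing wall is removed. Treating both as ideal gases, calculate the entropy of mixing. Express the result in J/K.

ΔS_mix = 16.1 J/K

Mole fractions: x_A = 1.66/2.85 = 0.582, x_B = 0.418.
ΔS_mix = −R(n_A ln x_A + n_B ln x_B) = −8.314 × (1.66 ln 0.582 + 1.19 ln 0.418) = 16.1 J/K.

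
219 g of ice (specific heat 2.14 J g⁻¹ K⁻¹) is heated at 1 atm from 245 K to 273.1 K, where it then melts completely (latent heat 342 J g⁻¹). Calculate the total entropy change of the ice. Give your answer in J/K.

ΔS = 325 J/K

Warming step: ΔS₁ = m c ln(T_tr/T_i) = 219 × 2.14 × ln(273.1/245) = 50.89 J/K.
Phase change: ΔS₂ = +mL/T_tr = 219 × 342 / 273.1 = 274.3 J/K.
ΔS_total = (50.89) + (274.3) = 325 J/K.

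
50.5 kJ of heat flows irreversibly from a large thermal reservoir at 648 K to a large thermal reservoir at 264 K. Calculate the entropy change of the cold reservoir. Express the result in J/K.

ΔS_cold = 191 J/K

The cold reservoir gains heat Q, so ΔS_cold = +Q/T_C = 50500/264 = 191 J/K.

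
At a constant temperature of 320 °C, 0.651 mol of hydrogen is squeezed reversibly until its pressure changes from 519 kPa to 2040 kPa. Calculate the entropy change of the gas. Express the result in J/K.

ΔS_gas = -7.41 J/K

For an isothermal ideal gas ΔS_gas = nR ln(P₁/P₂) = 0.651 × 8.314 × ln(519/2040) = -7.41 J/K.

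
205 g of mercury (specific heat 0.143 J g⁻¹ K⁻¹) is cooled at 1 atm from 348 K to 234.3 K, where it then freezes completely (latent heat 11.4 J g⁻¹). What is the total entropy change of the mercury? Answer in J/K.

Cooling step: ΔS₁ = m c ln(T_tr/T_i) = 205 × 0.143 × ln(234.3/348) = -11.6 J/K.
Phase change: ΔS₂ = −mL/T_tr = −205 × 11.4 / 234.3 = -9.974 J/K.
ΔS_total = (-11.6) + (-9.974) = -21.6 J/K.

ΔS = -21.6 J/K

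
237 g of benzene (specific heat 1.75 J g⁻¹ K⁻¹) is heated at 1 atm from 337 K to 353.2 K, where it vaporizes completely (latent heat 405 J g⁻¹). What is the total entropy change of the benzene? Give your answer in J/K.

ΔS = 291 J/K

Warming step: ΔS₁ = m c ln(T_tr/T_i) = 237 × 1.75 × ln(353.2/337) = 19.47 J/K.
Phase change: ΔS₂ = +mL/T_tr = 237 × 405 / 353.2 = 271.8 J/K.
ΔS_total = (19.47) + (271.8) = 291 J/K.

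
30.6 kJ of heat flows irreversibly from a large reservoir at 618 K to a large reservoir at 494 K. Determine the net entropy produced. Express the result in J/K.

ΔS_total = 12.4 J/K

ΔS_hot = −Q/T_H = −30600/618 = -49.51 J/K and ΔS_cold = +Q/T_C = 30600/494 = 61.94 J/K.
ΔS_total = -49.51 + 61.94 = 12.4 J/K, positive as the second law requires.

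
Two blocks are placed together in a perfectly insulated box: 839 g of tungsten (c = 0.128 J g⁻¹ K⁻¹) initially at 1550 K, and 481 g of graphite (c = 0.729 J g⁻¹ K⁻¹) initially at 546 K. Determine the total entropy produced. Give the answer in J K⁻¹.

ΔS_total = 52.1 J/K

Energy balance: T_f = (m₁c₁T₁ + m₂c₂T₂)/(m₁c₁ + m₂c₂) = 781.4 K.
ΔS₁ = m₁c₁ ln(T_f/T₁) = 107.392 × ln(781.4/1550) = -73.56 J/K.
ΔS₂ = m₂c₂ ln(T_f/T₂) = 350.649 × ln(781.4/546) = 125.7 J/K.
ΔS_total = -73.56 + 125.7 = 52.1 J/K.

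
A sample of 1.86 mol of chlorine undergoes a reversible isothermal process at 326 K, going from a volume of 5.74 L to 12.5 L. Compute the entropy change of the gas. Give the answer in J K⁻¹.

For an isothermal ideal gas ΔS_gas = nR ln(V₂/V₁) = 1.86 × 8.314 × ln(12.5/5.74) = 12 J/K.

ΔS_gas = 12 J/K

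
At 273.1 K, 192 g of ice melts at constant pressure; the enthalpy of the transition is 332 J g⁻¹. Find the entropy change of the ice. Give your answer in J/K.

ΔS = 233 J/K

Heat absorbed by the substance: Q = mL = 192 × 332 = 63744 J.
At constant T, ΔS = Q_rev/T = 63744 / 273.1 = 233 J/K.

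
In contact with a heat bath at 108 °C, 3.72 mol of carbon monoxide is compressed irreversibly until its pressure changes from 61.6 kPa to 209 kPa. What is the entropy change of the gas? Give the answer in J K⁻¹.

ΔS_gas = -37.8 J/K

Entropy is a state function, so ΔS_gas depends only on the end states.
For an isothermal ideal gas ΔS_gas = nR ln(P₁/P₂) = 3.72 × 8.314 × ln(61.6/209) = -37.8 J/K.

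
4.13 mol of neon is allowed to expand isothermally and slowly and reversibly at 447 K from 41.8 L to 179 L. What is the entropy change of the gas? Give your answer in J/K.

ΔS_gas = 49.9 J/K

For an isothermal ideal gas ΔS_gas = nR ln(V₂/V₁) = 4.13 × 8.314 × ln(179/41.8) = 49.9 J/K.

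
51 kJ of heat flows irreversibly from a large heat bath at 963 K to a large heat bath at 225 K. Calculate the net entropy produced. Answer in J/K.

ΔS_total = 174 J/K

ΔS_hot = −Q/T_H = −51000/963 = -52.96 J/K and ΔS_cold = +Q/T_C = 51000/225 = 226.7 J/K.
ΔS_total = -52.96 + 226.7 = 174 J/K, positive as the second law requires.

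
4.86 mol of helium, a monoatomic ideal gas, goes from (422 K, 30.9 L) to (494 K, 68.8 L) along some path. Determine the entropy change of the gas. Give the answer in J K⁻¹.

ΔS = 41.9 J/K

Entropy is a state function: ΔS = nC_V ln(T₂/T₁) + nR ln(V₂/V₁), with C_V = 3R/2 = 12.47 J mol⁻¹ K⁻¹ for a monoatomic ideal gas.
ΔS = 4.86 × [12.47 × ln(494/422) + 8.314 × ln(68.8/30.9)] = 41.9 J/K.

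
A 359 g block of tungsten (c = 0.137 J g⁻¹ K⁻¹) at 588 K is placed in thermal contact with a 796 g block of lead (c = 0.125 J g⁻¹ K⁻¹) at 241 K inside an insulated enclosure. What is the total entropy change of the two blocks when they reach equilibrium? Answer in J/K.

ΔS_total = 14 J/K

Energy balance: T_f = (m₁c₁T₁ + m₂c₂T₂)/(m₁c₁ + m₂c₂) = 355.78 K.
ΔS₁ = m₁c₁ ln(T_f/T₁) = 49.183 × ln(355.78/588) = -24.71 J/K.
ΔS₂ = m₂c₂ ln(T_f/T₂) = 99.5 × ln(355.78/241) = 38.76 J/K.
ΔS_total = -24.71 + 38.76 = 14 J/K.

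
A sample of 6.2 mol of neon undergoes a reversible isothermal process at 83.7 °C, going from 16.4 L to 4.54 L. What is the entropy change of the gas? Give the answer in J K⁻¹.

For an isothermal ideal gas ΔS_gas = nR ln(V₂/V₁) = 6.2 × 8.314 × ln(4.54/16.4) = -66.2 J/K.

ΔS_gas = -66.2 J/K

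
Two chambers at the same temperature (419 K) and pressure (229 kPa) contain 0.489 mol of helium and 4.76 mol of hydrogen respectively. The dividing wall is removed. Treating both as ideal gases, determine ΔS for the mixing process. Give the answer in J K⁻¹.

ΔS_mix = 13.5 J/K

Mole fractions: x_A = 0.489/5.25 = 0.0932, x_B = 0.907.
ΔS_mix = −R(n_A ln x_A + n_B ln x_B) = −8.314 × (0.489 ln 0.0932 + 4.76 ln 0.907) = 13.5 J/K.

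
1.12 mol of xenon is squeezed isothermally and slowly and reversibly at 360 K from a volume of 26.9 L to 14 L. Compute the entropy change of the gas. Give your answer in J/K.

For an isothermal ideal gas ΔS_gas = nR ln(V₂/V₁) = 1.12 × 8.314 × ln(14/26.9) = -6.08 J/K.

ΔS_gas = -6.08 J/K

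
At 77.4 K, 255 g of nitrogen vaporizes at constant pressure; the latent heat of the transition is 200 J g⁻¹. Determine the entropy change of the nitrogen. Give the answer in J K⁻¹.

ΔS = 659 J/K

Heat absorbed by the substance: Q = mL = 255 × 200 = 51000 J.
At constant T, ΔS = Q_rev/T = 51000 / 77.4 = 659 J/K.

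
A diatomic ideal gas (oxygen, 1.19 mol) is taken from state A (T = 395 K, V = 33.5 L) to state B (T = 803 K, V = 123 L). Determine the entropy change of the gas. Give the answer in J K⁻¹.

Entropy is a state function: ΔS = nC_V ln(T₂/T₁) + nR ln(V₂/V₁), with C_V = 5R/2 = 20.79 J mol⁻¹ K⁻¹ for a diatomic ideal gas.
ΔS = 1.19 × [20.79 × ln(803/395) + 8.314 × ln(123/33.5)] = 30.4 J/K.

ΔS = 30.4 J/K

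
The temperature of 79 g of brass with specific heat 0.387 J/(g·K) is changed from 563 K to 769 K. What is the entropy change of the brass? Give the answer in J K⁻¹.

ΔS = 9.53 J/K

ΔS = ∫dQ_rev/T = m c ln(T₂/T₁) = 79 × 0.387 × ln(769/563) = 9.53 J/K.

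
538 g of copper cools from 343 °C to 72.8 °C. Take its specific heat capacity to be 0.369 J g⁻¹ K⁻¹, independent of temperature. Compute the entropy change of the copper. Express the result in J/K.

ΔS = -115 J/K

In kelvin: T₁ = 616.15 K, T₂ = 345.95 K. ΔS = ∫dQ_rev/T = m c ln(T₂/T₁) = 538 × 0.369 × ln(345.95/616.15) = -115 J/K.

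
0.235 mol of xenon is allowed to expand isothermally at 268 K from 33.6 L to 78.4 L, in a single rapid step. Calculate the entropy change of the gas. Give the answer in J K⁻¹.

ΔS_gas = 1.66 J/K

Entropy is a state function, so ΔS_gas depends only on the end states.
For an isothermal ideal gas ΔS_gas = nR ln(V₂/V₁) = 0.235 × 8.314 × ln(78.4/33.6) = 1.66 J/K.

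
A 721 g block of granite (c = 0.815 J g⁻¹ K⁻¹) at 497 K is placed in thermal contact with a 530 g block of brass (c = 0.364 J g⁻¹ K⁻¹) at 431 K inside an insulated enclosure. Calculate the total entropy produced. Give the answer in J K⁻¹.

Energy balance: T_f = (m₁c₁T₁ + m₂c₂T₂)/(m₁c₁ + m₂c₂) = 480.69 K.
ΔS₁ = m₁c₁ ln(T_f/T₁) = 587.615 × ln(480.69/497) = -19.61 J/K.
ΔS₂ = m₂c₂ ln(T_f/T₂) = 192.92 × ln(480.69/431) = 21.05 J/K.
ΔS_total = -19.61 + 21.05 = 1.44 J/K.

ΔS_total = 1.44 J/K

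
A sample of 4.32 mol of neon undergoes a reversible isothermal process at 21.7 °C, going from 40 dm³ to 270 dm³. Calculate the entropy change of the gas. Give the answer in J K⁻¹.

ΔS_gas = 68.6 J/K

For an isothermal ideal gas ΔS_gas = nR ln(V₂/V₁) = 4.32 × 8.314 × ln(270/40) = 68.6 J/K.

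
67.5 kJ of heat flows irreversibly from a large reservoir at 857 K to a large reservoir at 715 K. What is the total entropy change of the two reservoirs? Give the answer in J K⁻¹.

ΔS_hot = −Q/T_H = −67500/857 = -78.76 J/K and ΔS_cold = +Q/T_C = 67500/715 = 94.41 J/K.
ΔS_total = -78.76 + 94.41 = 15.6 J/K, positive as the second law requires.

ΔS_total = 15.6 J/K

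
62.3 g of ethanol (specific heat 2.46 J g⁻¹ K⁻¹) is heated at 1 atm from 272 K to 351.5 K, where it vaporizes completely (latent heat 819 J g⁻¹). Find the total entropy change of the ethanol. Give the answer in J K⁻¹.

ΔS = 184 J/K

Warming step: ΔS₁ = m c ln(T_tr/T_i) = 62.3 × 2.46 × ln(351.5/272) = 39.3 J/K.
Phase change: ΔS₂ = +mL/T_tr = 62.3 × 819 / 351.5 = 145.2 J/K.
ΔS_total = (39.3) + (145.2) = 184 J/K.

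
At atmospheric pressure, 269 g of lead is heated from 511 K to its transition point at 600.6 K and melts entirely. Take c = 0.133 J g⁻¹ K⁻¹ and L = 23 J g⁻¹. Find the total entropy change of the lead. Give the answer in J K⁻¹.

ΔS = 16.1 J/K

Warming step: ΔS₁ = m c ln(T_tr/T_i) = 269 × 0.133 × ln(600.6/511) = 5.78 J/K.
Phase change: ΔS₂ = +mL/T_tr = 269 × 23 / 600.6 = 10.3 J/K.
ΔS_total = (5.78) + (10.3) = 16.1 J/K.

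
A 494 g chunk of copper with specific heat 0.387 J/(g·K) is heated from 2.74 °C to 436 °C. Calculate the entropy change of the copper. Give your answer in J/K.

In kelvin: T₁ = 275.89 K, T₂ = 709.15 K. ΔS = ∫dQ_rev/T = m c ln(T₂/T₁) = 494 × 0.387 × ln(709.15/275.89) = 180 J/K.

ΔS = 180 J/K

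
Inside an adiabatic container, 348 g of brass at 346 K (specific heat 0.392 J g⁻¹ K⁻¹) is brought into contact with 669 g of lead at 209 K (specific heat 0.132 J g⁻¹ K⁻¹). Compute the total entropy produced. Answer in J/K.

ΔS_total = 6.51 J/K

Energy balance: T_f = (m₁c₁T₁ + m₂c₂T₂)/(m₁c₁ + m₂c₂) = 292.16 K.
ΔS₁ = m₁c₁ ln(T_f/T₁) = 136.416 × ln(292.16/346) = -23.07 J/K.
ΔS₂ = m₂c₂ ln(T_f/T₂) = 88.308 × ln(292.16/209) = 29.58 J/K.
ΔS_total = -23.07 + 29.58 = 6.51 J/K.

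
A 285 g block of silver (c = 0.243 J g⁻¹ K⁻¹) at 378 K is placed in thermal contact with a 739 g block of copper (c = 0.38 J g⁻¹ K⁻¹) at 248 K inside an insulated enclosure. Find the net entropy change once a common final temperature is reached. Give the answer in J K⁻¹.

ΔS_total = 5.35 J/K

Energy balance: T_f = (m₁c₁T₁ + m₂c₂T₂)/(m₁c₁ + m₂c₂) = 273.72 K.
ΔS₁ = m₁c₁ ln(T_f/T₁) = 69.255 × ln(273.72/378) = -22.36 J/K.
ΔS₂ = m₂c₂ ln(T_f/T₂) = 280.82 × ln(273.72/248) = 27.71 J/K.
ΔS_total = -22.36 + 27.71 = 5.35 J/K.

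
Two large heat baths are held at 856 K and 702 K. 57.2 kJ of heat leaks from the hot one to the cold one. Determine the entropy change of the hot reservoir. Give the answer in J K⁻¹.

The hot reservoir loses heat Q, so ΔS_hot = −Q/T_H = −57200/856 = -66.8 J/K.

ΔS_hot = -66.8 J/K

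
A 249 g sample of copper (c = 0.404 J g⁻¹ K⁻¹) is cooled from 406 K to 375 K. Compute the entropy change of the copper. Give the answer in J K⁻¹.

ΔS = -7.99 J/K

ΔS = ∫dQ_rev/T = m c ln(T₂/T₁) = 249 × 0.404 × ln(375/406) = -7.99 J/K.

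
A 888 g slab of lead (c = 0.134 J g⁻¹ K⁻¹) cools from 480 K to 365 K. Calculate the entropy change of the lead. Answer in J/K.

ΔS = -32.6 J/K

ΔS = ∫dQ_rev/T = m c ln(T₂/T₁) = 888 × 0.134 × ln(365/480) = -32.6 J/K.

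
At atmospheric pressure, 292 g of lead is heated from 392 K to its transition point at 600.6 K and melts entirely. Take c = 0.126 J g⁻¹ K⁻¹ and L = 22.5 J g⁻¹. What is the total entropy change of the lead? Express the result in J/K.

Warming step: ΔS₁ = m c ln(T_tr/T_i) = 292 × 0.126 × ln(600.6/392) = 15.7 J/K.
Phase change: ΔS₂ = +mL/T_tr = 292 × 22.5 / 600.6 = 10.94 J/K.
ΔS_total = (15.7) + (10.94) = 26.6 J/K.

ΔS = 26.6 J/K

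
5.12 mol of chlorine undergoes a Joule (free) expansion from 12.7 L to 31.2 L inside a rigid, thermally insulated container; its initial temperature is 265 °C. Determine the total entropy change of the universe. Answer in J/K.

No heat is exchanged and no work is done, so the ideal-gas temperature stays constant.
Entropy is a state function; using a reversible isothermal path, ΔS_gas = nR ln(V₂/V₁) = 5.12 × 8.314 × ln(31.2/12.7) = 38.3 J/K.
The insulated surroundings exchange no heat, so ΔS_surr = 0 and ΔS_universe = ΔS_gas.

ΔS_universe = 38.3 J/K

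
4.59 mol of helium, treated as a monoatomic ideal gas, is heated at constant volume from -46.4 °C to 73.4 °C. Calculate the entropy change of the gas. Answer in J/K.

In kelvin: T₁ = 226.75 K, T₂ = 346.55 K. At constant volume, ΔS = nC_V ln(T₂/T₁) with C_V = 3R/2 = 12.47 J mol⁻¹ K⁻¹.
ΔS = 4.59 × 12.47 × ln(346.55/226.75) = 24.3 J/K.

ΔS = 24.3 J/K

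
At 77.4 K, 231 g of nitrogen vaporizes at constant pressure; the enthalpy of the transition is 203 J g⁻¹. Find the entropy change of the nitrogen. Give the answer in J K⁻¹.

Heat absorbed by the substance: Q = mL = 231 × 203 = 46893 J.
At constant T, ΔS = Q_rev/T = 46893 / 77.4 = 606 J/K.

ΔS = 606 J/K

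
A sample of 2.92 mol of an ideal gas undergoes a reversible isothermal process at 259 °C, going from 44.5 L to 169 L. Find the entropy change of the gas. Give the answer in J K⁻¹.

ΔS_gas = 32.4 J/K

For an isothermal ideal gas ΔS_gas = nR ln(V₂/V₁) = 2.92 × 8.314 × ln(169/44.5) = 32.4 J/K.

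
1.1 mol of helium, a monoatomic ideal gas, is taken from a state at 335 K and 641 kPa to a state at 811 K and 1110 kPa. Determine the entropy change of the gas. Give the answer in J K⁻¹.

ΔS = nC_p ln(T₂/T₁) − nR ln(P₂/P₁), with C_p = 5R/2 = 20.79 J mol⁻¹ K⁻¹ for a monoatomic ideal gas.
ΔS = 1.1 × [20.79 × ln(811/335) − 8.314 × ln(1110/641)] = 15.2 J/K.

ΔS = 15.2 J/K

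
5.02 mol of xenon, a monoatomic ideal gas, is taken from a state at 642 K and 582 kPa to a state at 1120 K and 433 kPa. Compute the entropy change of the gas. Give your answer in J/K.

ΔS = 70.4 J/K

ΔS = nC_p ln(T₂/T₁) − nR ln(P₂/P₁), with C_p = 5R/2 = 20.79 J mol⁻¹ K⁻¹ for a monoatomic ideal gas.
ΔS = 5.02 × [20.79 × ln(1120/642) − 8.314 × ln(433/582)] = 70.4 J/K.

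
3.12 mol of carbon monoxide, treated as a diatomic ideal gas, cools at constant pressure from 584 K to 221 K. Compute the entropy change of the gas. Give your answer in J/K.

At constant pressure, ΔS = nC_p ln(T₂/T₁) with C_p = 7R/2 = 29.1 J mol⁻¹ K⁻¹.
ΔS = 3.12 × 29.1 × ln(221/584) = -88.2 J/K.

ΔS = -88.2 J/K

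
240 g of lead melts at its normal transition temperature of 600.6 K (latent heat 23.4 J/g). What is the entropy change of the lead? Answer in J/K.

Heat absorbed by the substance: Q = mL = 240 × 23.4 = 5616 J.
At constant T, ΔS = Q_rev/T = 5616 / 600.6 = 9.35 J/K.

ΔS = 9.35 J/K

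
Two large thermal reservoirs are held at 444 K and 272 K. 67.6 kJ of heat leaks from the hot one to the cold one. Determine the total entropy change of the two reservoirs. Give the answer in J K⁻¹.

ΔS_total = 96.3 J/K

ΔS_hot = −Q/T_H = −67600/444 = -152.25 J/K and ΔS_cold = +Q/T_C = 67600/272 = 248.53 J/K.
ΔS_total = -152.25 + 248.53 = 96.3 J/K, positive as the second law requires.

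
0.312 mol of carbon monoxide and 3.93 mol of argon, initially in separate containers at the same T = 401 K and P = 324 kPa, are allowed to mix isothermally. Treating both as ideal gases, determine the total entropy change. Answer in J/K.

Mole fractions: x_A = 0.312/4.24 = 0.0736, x_B = 0.926.
ΔS_mix = −R(n_A ln x_A + n_B ln x_B) = −8.314 × (0.312 ln 0.0736 + 3.93 ln 0.926) = 9.27 J/K.

ΔS_mix = 9.27 J/K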